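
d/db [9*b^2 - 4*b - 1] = 18*b - 4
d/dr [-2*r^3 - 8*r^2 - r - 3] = -6*r^2 - 16*r - 1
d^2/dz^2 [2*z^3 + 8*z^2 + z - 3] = 12*z + 16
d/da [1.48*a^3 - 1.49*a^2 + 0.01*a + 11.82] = 4.44*a^2 - 2.98*a + 0.01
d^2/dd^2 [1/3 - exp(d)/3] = -exp(d)/3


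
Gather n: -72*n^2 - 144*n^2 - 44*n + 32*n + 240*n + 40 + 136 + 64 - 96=-216*n^2 + 228*n + 144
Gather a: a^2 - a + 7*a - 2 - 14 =a^2 + 6*a - 16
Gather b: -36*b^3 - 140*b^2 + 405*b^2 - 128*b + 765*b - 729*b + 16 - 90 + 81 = -36*b^3 + 265*b^2 - 92*b + 7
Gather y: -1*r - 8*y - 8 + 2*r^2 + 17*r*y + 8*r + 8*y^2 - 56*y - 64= 2*r^2 + 7*r + 8*y^2 + y*(17*r - 64) - 72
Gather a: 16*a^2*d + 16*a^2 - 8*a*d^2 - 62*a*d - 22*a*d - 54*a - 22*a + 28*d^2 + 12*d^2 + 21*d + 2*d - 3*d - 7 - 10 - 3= a^2*(16*d + 16) + a*(-8*d^2 - 84*d - 76) + 40*d^2 + 20*d - 20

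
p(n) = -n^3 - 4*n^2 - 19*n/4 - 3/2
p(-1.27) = 0.13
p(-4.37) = 26.32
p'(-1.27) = 0.57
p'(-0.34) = -2.38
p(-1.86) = -0.07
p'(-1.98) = -0.67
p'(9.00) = -319.75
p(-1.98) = -0.01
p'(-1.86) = -0.25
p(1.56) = -22.44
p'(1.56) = -24.53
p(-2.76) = 2.16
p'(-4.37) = -27.08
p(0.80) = -8.37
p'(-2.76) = -5.52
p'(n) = -3*n^2 - 8*n - 19/4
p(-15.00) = 2544.75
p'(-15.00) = -559.75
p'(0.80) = -13.07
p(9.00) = -1097.25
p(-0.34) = -0.31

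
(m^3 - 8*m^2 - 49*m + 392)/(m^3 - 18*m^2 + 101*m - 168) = (m + 7)/(m - 3)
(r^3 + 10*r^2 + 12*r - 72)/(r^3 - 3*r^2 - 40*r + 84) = (r + 6)/(r - 7)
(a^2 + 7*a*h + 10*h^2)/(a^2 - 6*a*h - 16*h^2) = (a + 5*h)/(a - 8*h)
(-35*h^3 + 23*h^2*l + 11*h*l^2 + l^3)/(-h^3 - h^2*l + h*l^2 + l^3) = (35*h^2 + 12*h*l + l^2)/(h^2 + 2*h*l + l^2)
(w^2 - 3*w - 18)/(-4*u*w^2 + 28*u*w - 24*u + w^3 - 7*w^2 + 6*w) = (-w - 3)/(4*u*w - 4*u - w^2 + w)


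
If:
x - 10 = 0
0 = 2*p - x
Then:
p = 5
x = 10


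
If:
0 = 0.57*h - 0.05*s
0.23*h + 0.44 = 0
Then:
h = -1.91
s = -21.81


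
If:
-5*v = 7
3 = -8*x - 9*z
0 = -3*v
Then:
No Solution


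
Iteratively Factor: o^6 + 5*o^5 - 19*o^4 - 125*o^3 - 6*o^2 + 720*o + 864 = (o + 2)*(o^5 + 3*o^4 - 25*o^3 - 75*o^2 + 144*o + 432) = (o + 2)*(o + 3)*(o^4 - 25*o^2 + 144) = (o - 3)*(o + 2)*(o + 3)*(o^3 + 3*o^2 - 16*o - 48) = (o - 3)*(o + 2)*(o + 3)^2*(o^2 - 16) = (o - 3)*(o + 2)*(o + 3)^2*(o + 4)*(o - 4)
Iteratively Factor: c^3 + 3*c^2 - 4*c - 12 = (c + 2)*(c^2 + c - 6) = (c - 2)*(c + 2)*(c + 3)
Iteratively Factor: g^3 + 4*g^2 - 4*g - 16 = (g + 4)*(g^2 - 4) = (g + 2)*(g + 4)*(g - 2)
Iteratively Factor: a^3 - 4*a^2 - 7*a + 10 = (a - 1)*(a^2 - 3*a - 10) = (a - 1)*(a + 2)*(a - 5)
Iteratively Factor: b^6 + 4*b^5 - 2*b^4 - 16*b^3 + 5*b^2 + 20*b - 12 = (b - 1)*(b^5 + 5*b^4 + 3*b^3 - 13*b^2 - 8*b + 12) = (b - 1)*(b + 2)*(b^4 + 3*b^3 - 3*b^2 - 7*b + 6) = (b - 1)^2*(b + 2)*(b^3 + 4*b^2 + b - 6) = (b - 1)^2*(b + 2)*(b + 3)*(b^2 + b - 2) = (b - 1)^3*(b + 2)*(b + 3)*(b + 2)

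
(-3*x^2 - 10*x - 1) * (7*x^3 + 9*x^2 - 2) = -21*x^5 - 97*x^4 - 97*x^3 - 3*x^2 + 20*x + 2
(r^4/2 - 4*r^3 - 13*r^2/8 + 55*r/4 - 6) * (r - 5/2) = r^5/2 - 21*r^4/4 + 67*r^3/8 + 285*r^2/16 - 323*r/8 + 15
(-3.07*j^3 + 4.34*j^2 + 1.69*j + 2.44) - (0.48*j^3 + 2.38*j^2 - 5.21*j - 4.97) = -3.55*j^3 + 1.96*j^2 + 6.9*j + 7.41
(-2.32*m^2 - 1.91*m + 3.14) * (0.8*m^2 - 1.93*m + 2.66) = -1.856*m^4 + 2.9496*m^3 + 0.0271000000000003*m^2 - 11.1408*m + 8.3524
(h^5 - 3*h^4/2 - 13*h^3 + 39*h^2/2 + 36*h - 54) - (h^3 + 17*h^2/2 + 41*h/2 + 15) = h^5 - 3*h^4/2 - 14*h^3 + 11*h^2 + 31*h/2 - 69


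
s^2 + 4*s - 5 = (s - 1)*(s + 5)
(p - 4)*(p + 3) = p^2 - p - 12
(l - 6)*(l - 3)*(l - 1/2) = l^3 - 19*l^2/2 + 45*l/2 - 9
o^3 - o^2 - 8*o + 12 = (o - 2)^2*(o + 3)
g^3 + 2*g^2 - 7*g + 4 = (g - 1)^2*(g + 4)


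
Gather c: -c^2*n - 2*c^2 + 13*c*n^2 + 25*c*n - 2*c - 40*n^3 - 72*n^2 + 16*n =c^2*(-n - 2) + c*(13*n^2 + 25*n - 2) - 40*n^3 - 72*n^2 + 16*n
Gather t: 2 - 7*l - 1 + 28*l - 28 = 21*l - 27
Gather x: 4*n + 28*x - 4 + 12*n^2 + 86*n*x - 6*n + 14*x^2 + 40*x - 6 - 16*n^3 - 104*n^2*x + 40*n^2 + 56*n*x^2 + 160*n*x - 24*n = -16*n^3 + 52*n^2 - 26*n + x^2*(56*n + 14) + x*(-104*n^2 + 246*n + 68) - 10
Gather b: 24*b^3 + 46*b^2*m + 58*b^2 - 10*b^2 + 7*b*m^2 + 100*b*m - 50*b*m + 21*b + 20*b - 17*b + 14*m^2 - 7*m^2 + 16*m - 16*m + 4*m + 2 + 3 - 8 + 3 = 24*b^3 + b^2*(46*m + 48) + b*(7*m^2 + 50*m + 24) + 7*m^2 + 4*m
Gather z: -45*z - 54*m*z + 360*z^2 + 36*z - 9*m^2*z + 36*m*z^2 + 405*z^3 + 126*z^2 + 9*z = 405*z^3 + z^2*(36*m + 486) + z*(-9*m^2 - 54*m)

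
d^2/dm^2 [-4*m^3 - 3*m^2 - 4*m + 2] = -24*m - 6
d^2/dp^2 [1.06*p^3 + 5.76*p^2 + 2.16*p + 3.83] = 6.36*p + 11.52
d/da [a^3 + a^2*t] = a*(3*a + 2*t)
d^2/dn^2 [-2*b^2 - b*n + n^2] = 2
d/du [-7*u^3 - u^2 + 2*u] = -21*u^2 - 2*u + 2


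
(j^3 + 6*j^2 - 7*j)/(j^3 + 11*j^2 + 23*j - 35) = j/(j + 5)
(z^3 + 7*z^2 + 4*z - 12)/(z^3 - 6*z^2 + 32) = (z^2 + 5*z - 6)/(z^2 - 8*z + 16)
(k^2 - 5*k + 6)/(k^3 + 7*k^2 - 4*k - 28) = (k - 3)/(k^2 + 9*k + 14)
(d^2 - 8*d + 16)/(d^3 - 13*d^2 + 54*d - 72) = (d - 4)/(d^2 - 9*d + 18)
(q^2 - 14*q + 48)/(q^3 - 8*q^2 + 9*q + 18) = (q - 8)/(q^2 - 2*q - 3)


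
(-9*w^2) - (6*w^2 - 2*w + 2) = -15*w^2 + 2*w - 2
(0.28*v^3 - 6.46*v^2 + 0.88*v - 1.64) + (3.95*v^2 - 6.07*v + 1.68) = 0.28*v^3 - 2.51*v^2 - 5.19*v + 0.04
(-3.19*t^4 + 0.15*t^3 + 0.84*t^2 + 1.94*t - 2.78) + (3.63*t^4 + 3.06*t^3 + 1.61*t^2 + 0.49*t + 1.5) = 0.44*t^4 + 3.21*t^3 + 2.45*t^2 + 2.43*t - 1.28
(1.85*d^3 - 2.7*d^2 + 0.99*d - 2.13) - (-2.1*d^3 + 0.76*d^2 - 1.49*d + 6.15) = 3.95*d^3 - 3.46*d^2 + 2.48*d - 8.28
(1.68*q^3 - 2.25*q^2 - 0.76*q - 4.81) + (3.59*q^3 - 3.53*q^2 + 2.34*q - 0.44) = 5.27*q^3 - 5.78*q^2 + 1.58*q - 5.25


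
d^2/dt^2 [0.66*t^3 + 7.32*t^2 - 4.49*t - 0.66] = 3.96*t + 14.64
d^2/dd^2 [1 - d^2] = -2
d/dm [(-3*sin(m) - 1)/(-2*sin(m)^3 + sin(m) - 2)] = (-12*sin(m)^3 - 6*sin(m)^2 + 7)*cos(m)/(2*sin(m)^3 - sin(m) + 2)^2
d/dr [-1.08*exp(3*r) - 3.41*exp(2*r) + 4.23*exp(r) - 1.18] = (-3.24*exp(2*r) - 6.82*exp(r) + 4.23)*exp(r)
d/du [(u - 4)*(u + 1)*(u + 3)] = 3*u^2 - 13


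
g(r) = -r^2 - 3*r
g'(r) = -2*r - 3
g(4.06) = -28.66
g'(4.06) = -11.12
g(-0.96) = 1.96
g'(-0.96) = -1.08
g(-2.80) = 0.56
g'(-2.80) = 2.60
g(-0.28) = 0.76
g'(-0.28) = -2.44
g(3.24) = -20.22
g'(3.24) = -9.48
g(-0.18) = 0.51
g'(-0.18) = -2.64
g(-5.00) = -10.00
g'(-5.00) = 7.00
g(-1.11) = 2.10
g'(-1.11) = -0.78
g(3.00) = -18.00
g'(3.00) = -9.00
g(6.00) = -54.00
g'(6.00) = -15.00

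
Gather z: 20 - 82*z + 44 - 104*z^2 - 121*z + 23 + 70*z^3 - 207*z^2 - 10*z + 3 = 70*z^3 - 311*z^2 - 213*z + 90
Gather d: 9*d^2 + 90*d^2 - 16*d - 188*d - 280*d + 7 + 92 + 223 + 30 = 99*d^2 - 484*d + 352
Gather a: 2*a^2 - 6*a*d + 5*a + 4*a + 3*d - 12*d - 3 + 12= 2*a^2 + a*(9 - 6*d) - 9*d + 9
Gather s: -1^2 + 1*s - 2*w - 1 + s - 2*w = 2*s - 4*w - 2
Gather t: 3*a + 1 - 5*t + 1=3*a - 5*t + 2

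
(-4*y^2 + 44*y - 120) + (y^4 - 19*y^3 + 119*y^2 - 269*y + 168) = y^4 - 19*y^3 + 115*y^2 - 225*y + 48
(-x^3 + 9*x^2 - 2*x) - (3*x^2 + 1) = -x^3 + 6*x^2 - 2*x - 1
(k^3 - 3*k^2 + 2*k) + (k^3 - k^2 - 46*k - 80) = 2*k^3 - 4*k^2 - 44*k - 80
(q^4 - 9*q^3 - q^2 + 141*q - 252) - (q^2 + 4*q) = q^4 - 9*q^3 - 2*q^2 + 137*q - 252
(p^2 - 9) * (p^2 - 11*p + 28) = p^4 - 11*p^3 + 19*p^2 + 99*p - 252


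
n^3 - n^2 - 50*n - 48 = (n - 8)*(n + 1)*(n + 6)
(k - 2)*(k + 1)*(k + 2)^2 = k^4 + 3*k^3 - 2*k^2 - 12*k - 8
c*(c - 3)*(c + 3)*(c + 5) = c^4 + 5*c^3 - 9*c^2 - 45*c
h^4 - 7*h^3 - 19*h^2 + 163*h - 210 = (h - 7)*(h - 3)*(h - 2)*(h + 5)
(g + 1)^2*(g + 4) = g^3 + 6*g^2 + 9*g + 4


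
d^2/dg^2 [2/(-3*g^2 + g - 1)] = 4*(9*g^2 - 3*g - (6*g - 1)^2 + 3)/(3*g^2 - g + 1)^3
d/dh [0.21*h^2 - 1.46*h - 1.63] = 0.42*h - 1.46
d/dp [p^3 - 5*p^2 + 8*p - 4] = 3*p^2 - 10*p + 8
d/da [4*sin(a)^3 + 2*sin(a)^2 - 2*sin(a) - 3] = 2*(6*sin(a)^2 + 2*sin(a) - 1)*cos(a)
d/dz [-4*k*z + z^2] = -4*k + 2*z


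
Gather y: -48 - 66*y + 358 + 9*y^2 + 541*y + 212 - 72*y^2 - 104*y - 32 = -63*y^2 + 371*y + 490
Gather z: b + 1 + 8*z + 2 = b + 8*z + 3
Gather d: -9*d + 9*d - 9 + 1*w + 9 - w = 0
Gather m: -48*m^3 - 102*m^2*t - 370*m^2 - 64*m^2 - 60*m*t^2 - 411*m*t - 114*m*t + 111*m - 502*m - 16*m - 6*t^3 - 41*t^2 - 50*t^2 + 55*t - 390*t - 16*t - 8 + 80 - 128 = -48*m^3 + m^2*(-102*t - 434) + m*(-60*t^2 - 525*t - 407) - 6*t^3 - 91*t^2 - 351*t - 56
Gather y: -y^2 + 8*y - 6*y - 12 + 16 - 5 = -y^2 + 2*y - 1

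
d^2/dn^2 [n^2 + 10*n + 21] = 2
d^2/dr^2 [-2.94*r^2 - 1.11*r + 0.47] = -5.88000000000000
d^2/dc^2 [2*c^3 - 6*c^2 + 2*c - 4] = 12*c - 12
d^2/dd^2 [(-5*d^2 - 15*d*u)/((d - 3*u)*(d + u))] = 10*u*(5*d^3 + 9*d^2*u + 27*d*u^2 - 9*u^3)/(-d^6 + 6*d^5*u - 3*d^4*u^2 - 28*d^3*u^3 + 9*d^2*u^4 + 54*d*u^5 + 27*u^6)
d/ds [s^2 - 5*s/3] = 2*s - 5/3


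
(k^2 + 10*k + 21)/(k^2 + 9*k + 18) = (k + 7)/(k + 6)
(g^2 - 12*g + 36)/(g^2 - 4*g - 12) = (g - 6)/(g + 2)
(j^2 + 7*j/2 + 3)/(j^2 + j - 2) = (j + 3/2)/(j - 1)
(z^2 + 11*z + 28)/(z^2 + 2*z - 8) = (z + 7)/(z - 2)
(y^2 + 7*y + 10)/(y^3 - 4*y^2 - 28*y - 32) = (y + 5)/(y^2 - 6*y - 16)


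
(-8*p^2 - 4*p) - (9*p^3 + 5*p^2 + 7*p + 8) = -9*p^3 - 13*p^2 - 11*p - 8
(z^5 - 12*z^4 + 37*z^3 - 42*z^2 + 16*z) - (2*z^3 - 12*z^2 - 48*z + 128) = z^5 - 12*z^4 + 35*z^3 - 30*z^2 + 64*z - 128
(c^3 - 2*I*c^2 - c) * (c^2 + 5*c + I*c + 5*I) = c^5 + 5*c^4 - I*c^4 + c^3 - 5*I*c^3 + 5*c^2 - I*c^2 - 5*I*c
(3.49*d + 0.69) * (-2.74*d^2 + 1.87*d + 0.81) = -9.5626*d^3 + 4.6357*d^2 + 4.1172*d + 0.5589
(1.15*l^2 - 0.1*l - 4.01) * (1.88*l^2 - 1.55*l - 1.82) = 2.162*l^4 - 1.9705*l^3 - 9.4768*l^2 + 6.3975*l + 7.2982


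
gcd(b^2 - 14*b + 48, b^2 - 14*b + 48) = b^2 - 14*b + 48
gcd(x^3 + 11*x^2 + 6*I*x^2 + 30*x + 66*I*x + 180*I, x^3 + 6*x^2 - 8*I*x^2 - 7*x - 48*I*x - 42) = x + 6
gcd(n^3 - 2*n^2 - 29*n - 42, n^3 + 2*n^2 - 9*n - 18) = n^2 + 5*n + 6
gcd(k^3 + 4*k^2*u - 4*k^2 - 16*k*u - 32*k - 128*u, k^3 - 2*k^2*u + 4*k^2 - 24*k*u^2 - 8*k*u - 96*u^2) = k^2 + 4*k*u + 4*k + 16*u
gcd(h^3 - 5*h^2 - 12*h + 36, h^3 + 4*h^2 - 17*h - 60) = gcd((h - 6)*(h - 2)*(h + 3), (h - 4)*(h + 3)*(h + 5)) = h + 3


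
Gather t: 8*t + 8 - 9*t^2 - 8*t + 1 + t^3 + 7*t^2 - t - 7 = t^3 - 2*t^2 - t + 2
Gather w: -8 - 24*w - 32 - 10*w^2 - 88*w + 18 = -10*w^2 - 112*w - 22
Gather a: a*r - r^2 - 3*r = a*r - r^2 - 3*r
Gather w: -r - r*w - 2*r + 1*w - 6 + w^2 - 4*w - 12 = -3*r + w^2 + w*(-r - 3) - 18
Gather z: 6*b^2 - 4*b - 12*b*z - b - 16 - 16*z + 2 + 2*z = 6*b^2 - 5*b + z*(-12*b - 14) - 14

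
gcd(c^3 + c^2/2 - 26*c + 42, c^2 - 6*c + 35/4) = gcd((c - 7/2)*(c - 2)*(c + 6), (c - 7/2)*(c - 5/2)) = c - 7/2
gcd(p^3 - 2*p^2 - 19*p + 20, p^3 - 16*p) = p + 4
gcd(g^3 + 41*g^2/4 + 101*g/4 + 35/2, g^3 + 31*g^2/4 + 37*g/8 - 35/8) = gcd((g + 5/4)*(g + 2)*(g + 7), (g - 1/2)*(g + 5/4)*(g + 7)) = g^2 + 33*g/4 + 35/4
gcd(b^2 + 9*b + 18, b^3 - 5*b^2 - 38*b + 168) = b + 6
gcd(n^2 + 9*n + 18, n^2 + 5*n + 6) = n + 3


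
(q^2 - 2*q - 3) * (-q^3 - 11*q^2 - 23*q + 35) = -q^5 - 9*q^4 + 2*q^3 + 114*q^2 - q - 105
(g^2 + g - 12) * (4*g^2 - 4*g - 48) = 4*g^4 - 100*g^2 + 576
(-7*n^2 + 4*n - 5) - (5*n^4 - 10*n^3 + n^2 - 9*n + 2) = -5*n^4 + 10*n^3 - 8*n^2 + 13*n - 7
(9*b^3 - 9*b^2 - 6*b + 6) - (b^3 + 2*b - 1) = 8*b^3 - 9*b^2 - 8*b + 7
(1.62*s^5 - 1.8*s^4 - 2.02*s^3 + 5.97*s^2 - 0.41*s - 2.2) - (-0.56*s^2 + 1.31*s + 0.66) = 1.62*s^5 - 1.8*s^4 - 2.02*s^3 + 6.53*s^2 - 1.72*s - 2.86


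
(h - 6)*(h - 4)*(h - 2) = h^3 - 12*h^2 + 44*h - 48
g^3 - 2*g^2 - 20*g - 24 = (g - 6)*(g + 2)^2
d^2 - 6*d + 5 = (d - 5)*(d - 1)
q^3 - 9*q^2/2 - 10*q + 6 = (q - 6)*(q - 1/2)*(q + 2)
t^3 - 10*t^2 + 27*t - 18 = (t - 6)*(t - 3)*(t - 1)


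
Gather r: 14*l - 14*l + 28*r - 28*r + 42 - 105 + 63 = 0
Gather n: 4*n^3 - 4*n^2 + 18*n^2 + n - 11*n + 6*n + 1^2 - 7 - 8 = 4*n^3 + 14*n^2 - 4*n - 14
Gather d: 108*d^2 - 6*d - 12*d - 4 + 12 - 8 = 108*d^2 - 18*d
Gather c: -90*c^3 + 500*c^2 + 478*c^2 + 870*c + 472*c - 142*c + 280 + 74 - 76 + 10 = -90*c^3 + 978*c^2 + 1200*c + 288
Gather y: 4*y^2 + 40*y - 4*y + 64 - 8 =4*y^2 + 36*y + 56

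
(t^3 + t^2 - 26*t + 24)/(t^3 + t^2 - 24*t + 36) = (t^2 - 5*t + 4)/(t^2 - 5*t + 6)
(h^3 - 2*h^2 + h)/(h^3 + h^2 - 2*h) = (h - 1)/(h + 2)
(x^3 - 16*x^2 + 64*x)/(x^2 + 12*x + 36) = x*(x^2 - 16*x + 64)/(x^2 + 12*x + 36)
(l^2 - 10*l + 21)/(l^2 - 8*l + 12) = (l^2 - 10*l + 21)/(l^2 - 8*l + 12)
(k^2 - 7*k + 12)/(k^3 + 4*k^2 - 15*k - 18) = (k - 4)/(k^2 + 7*k + 6)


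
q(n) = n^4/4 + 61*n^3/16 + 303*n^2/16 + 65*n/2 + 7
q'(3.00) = 276.06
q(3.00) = 398.12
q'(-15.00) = -1337.19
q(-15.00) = 3569.50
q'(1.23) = 98.25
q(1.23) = 83.29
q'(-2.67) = -6.12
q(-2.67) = -4.63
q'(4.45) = 515.66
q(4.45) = 960.63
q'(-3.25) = -4.11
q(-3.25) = -1.58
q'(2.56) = 221.19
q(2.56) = 289.01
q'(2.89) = 261.62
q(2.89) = 368.56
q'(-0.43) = 18.25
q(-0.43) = -3.77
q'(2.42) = 205.31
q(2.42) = 259.16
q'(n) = n^3 + 183*n^2/16 + 303*n/8 + 65/2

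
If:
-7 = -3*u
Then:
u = 7/3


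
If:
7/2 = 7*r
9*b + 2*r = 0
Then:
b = -1/9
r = 1/2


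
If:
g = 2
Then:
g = 2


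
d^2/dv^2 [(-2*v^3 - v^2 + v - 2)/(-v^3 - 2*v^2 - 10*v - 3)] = 2*(-3*v^6 - 63*v^5 - 60*v^4 + 185*v^3 + 264*v^2 + 174*v + 227)/(v^9 + 6*v^8 + 42*v^7 + 137*v^6 + 456*v^5 + 816*v^4 + 1387*v^3 + 954*v^2 + 270*v + 27)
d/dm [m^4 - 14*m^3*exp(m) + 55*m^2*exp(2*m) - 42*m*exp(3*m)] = -14*m^3*exp(m) + 4*m^3 + 110*m^2*exp(2*m) - 42*m^2*exp(m) - 126*m*exp(3*m) + 110*m*exp(2*m) - 42*exp(3*m)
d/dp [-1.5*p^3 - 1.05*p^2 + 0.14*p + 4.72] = -4.5*p^2 - 2.1*p + 0.14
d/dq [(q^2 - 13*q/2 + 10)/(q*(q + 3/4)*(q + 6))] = 2*(-8*q^4 + 104*q^3 + 147*q^2 - 1080*q - 360)/(q^2*(16*q^4 + 216*q^3 + 873*q^2 + 972*q + 324))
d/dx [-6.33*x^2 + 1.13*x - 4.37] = 1.13 - 12.66*x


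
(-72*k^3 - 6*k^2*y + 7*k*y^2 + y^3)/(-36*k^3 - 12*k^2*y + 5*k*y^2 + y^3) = (4*k + y)/(2*k + y)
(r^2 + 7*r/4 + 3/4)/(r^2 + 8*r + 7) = (r + 3/4)/(r + 7)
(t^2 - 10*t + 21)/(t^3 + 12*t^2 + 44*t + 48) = (t^2 - 10*t + 21)/(t^3 + 12*t^2 + 44*t + 48)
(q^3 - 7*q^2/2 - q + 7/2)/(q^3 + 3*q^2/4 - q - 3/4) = 2*(2*q - 7)/(4*q + 3)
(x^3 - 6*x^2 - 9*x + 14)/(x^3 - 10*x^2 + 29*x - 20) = (x^2 - 5*x - 14)/(x^2 - 9*x + 20)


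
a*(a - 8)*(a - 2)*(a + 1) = a^4 - 9*a^3 + 6*a^2 + 16*a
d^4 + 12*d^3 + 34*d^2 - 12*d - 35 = (d - 1)*(d + 1)*(d + 5)*(d + 7)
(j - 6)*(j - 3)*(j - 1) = j^3 - 10*j^2 + 27*j - 18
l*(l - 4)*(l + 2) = l^3 - 2*l^2 - 8*l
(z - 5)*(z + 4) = z^2 - z - 20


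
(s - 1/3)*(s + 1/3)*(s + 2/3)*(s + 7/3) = s^4 + 3*s^3 + 13*s^2/9 - s/3 - 14/81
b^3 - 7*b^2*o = b^2*(b - 7*o)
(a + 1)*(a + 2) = a^2 + 3*a + 2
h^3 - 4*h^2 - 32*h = h*(h - 8)*(h + 4)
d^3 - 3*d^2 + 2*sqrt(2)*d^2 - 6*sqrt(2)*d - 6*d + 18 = (d - 3)*(d - sqrt(2))*(d + 3*sqrt(2))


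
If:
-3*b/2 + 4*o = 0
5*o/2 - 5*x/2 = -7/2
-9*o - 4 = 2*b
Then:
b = -32/43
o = -12/43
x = 241/215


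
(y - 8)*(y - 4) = y^2 - 12*y + 32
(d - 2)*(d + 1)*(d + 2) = d^3 + d^2 - 4*d - 4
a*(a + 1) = a^2 + a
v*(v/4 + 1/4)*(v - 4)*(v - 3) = v^4/4 - 3*v^3/2 + 5*v^2/4 + 3*v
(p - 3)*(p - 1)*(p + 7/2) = p^3 - p^2/2 - 11*p + 21/2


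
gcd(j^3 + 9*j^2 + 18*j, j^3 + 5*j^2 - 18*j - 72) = j^2 + 9*j + 18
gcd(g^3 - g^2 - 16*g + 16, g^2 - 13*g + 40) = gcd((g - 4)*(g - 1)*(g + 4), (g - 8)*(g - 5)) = 1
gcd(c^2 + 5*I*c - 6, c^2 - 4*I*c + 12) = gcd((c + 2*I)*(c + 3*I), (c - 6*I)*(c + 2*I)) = c + 2*I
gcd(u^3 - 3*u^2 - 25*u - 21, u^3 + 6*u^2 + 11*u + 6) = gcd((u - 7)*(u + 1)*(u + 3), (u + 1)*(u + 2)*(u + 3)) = u^2 + 4*u + 3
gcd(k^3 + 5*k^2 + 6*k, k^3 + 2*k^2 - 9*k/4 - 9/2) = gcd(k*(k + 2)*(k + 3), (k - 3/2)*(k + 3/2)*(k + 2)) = k + 2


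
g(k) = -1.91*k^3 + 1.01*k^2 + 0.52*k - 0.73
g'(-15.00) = -1319.03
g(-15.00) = 6664.97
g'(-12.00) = -848.84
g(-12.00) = 3438.95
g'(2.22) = -23.24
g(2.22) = -15.50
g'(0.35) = 0.53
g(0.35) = -0.51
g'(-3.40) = -72.59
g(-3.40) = 84.25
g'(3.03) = -45.97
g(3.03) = -43.01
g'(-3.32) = -69.34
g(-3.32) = 78.57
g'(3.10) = -48.28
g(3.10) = -46.31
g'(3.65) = -68.44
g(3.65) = -78.25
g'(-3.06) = -59.31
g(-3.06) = 61.86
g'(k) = -5.73*k^2 + 2.02*k + 0.52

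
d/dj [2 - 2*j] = -2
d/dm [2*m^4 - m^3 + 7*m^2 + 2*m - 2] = 8*m^3 - 3*m^2 + 14*m + 2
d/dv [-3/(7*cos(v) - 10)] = -21*sin(v)/(7*cos(v) - 10)^2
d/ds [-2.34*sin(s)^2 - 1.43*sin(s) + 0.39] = -(4.68*sin(s) + 1.43)*cos(s)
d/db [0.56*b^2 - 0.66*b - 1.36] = 1.12*b - 0.66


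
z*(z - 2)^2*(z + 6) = z^4 + 2*z^3 - 20*z^2 + 24*z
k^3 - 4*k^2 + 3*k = k*(k - 3)*(k - 1)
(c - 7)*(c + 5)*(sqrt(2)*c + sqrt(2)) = sqrt(2)*c^3 - sqrt(2)*c^2 - 37*sqrt(2)*c - 35*sqrt(2)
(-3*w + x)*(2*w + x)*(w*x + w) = -6*w^3*x - 6*w^3 - w^2*x^2 - w^2*x + w*x^3 + w*x^2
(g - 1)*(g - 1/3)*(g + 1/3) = g^3 - g^2 - g/9 + 1/9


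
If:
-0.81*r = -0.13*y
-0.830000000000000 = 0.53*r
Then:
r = -1.57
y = -9.76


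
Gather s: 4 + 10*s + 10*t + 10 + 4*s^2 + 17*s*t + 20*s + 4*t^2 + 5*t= 4*s^2 + s*(17*t + 30) + 4*t^2 + 15*t + 14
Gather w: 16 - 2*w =16 - 2*w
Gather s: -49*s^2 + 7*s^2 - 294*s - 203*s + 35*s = -42*s^2 - 462*s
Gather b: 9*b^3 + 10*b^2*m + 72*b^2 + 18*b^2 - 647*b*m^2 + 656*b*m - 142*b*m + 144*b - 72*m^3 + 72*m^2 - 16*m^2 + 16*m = 9*b^3 + b^2*(10*m + 90) + b*(-647*m^2 + 514*m + 144) - 72*m^3 + 56*m^2 + 16*m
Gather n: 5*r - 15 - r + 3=4*r - 12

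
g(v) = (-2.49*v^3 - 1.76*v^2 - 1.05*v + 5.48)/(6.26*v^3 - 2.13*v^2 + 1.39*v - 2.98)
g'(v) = (-18.78*v^2 + 4.26*v - 1.39)*(-2.49*v^3 - 1.76*v^2 - 1.05*v + 5.48)/(6.26*v^3 - 2.13*v^2 + 1.39*v - 2.98)^2 + (-7.47*v^2 - 3.52*v - 1.05)/(6.26*v^3 - 2.13*v^2 + 1.39*v - 2.98) = (7.105427357601e-15*v^5 + 16.3213*v^4 + 6.2238*v^3 - 85.3367*v^2 + 33.8344*v - 4.4882)/(39.1876*v^6 - 26.6676*v^5 + 21.9397*v^4 - 43.231*v^3 + 14.6269*v^2 - 8.2844*v + 8.8804)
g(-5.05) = -0.33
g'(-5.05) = 0.01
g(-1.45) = -0.38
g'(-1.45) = -0.22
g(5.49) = -0.48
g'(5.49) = 0.01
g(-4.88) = -0.33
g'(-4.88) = 0.01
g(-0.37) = -1.40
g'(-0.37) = -1.70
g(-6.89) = -0.34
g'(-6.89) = 0.01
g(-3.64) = -0.31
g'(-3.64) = 0.01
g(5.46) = -0.48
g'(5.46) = 0.01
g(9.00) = -0.45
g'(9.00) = 0.01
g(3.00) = -0.53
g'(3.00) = 0.04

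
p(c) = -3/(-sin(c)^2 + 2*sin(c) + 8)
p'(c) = -3*(2*sin(c)*cos(c) - 2*cos(c))/(-sin(c)^2 + 2*sin(c) + 8)^2 = 6*(1 - sin(c))*cos(c)/((sin(c) - 4)^2*(sin(c) + 2)^2)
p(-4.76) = -0.33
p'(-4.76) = 0.00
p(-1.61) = -0.60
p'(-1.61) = -0.02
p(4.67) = -0.60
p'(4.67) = -0.02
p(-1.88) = -0.58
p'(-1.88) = -0.13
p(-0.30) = -0.41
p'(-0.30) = 0.14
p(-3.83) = -0.34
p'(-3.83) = -0.02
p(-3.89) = -0.34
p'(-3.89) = -0.02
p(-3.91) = -0.34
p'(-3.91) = -0.02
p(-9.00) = -0.43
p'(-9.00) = -0.16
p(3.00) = -0.36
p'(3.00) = -0.07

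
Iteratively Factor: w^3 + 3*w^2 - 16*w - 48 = (w + 4)*(w^2 - w - 12) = (w + 3)*(w + 4)*(w - 4)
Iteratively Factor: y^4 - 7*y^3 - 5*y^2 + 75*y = (y - 5)*(y^3 - 2*y^2 - 15*y) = (y - 5)^2*(y^2 + 3*y) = (y - 5)^2*(y + 3)*(y)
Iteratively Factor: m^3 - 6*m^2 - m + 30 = (m - 3)*(m^2 - 3*m - 10) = (m - 3)*(m + 2)*(m - 5)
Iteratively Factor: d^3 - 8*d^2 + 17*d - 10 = (d - 1)*(d^2 - 7*d + 10) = (d - 5)*(d - 1)*(d - 2)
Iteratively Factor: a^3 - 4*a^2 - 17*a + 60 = (a - 5)*(a^2 + a - 12) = (a - 5)*(a + 4)*(a - 3)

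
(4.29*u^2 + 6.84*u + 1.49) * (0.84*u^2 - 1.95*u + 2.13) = 3.6036*u^4 - 2.6199*u^3 - 2.9487*u^2 + 11.6637*u + 3.1737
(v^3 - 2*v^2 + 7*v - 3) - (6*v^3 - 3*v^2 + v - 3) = -5*v^3 + v^2 + 6*v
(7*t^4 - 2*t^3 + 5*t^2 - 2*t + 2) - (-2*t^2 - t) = 7*t^4 - 2*t^3 + 7*t^2 - t + 2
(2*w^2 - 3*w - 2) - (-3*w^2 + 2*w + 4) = 5*w^2 - 5*w - 6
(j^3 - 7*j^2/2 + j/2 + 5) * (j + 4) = j^4 + j^3/2 - 27*j^2/2 + 7*j + 20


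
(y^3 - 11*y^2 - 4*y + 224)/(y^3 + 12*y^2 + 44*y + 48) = (y^2 - 15*y + 56)/(y^2 + 8*y + 12)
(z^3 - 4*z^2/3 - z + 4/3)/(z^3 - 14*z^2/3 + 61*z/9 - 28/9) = 3*(z + 1)/(3*z - 7)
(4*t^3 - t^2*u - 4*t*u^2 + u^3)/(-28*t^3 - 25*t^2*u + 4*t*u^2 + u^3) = (-t + u)/(7*t + u)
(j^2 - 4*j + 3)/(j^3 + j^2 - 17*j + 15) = 1/(j + 5)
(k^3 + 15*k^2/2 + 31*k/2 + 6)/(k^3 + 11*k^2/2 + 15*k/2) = (2*k^2 + 9*k + 4)/(k*(2*k + 5))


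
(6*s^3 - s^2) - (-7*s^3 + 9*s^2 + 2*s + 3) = 13*s^3 - 10*s^2 - 2*s - 3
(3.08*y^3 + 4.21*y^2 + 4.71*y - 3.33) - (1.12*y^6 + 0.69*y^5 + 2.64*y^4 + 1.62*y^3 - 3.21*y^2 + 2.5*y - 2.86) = -1.12*y^6 - 0.69*y^5 - 2.64*y^4 + 1.46*y^3 + 7.42*y^2 + 2.21*y - 0.47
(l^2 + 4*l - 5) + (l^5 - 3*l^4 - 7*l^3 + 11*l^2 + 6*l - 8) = l^5 - 3*l^4 - 7*l^3 + 12*l^2 + 10*l - 13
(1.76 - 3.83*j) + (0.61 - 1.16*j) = 2.37 - 4.99*j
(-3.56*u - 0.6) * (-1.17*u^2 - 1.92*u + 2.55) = 4.1652*u^3 + 7.5372*u^2 - 7.926*u - 1.53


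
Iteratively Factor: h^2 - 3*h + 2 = (h - 2)*(h - 1)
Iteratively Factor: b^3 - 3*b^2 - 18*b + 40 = (b - 2)*(b^2 - b - 20) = (b - 2)*(b + 4)*(b - 5)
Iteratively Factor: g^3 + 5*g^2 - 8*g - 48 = (g + 4)*(g^2 + g - 12) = (g + 4)^2*(g - 3)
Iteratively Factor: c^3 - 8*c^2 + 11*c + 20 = (c + 1)*(c^2 - 9*c + 20) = (c - 4)*(c + 1)*(c - 5)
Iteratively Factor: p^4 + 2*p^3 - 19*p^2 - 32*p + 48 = (p - 1)*(p^3 + 3*p^2 - 16*p - 48) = (p - 4)*(p - 1)*(p^2 + 7*p + 12) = (p - 4)*(p - 1)*(p + 4)*(p + 3)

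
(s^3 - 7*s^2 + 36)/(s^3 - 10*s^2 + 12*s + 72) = (s - 3)/(s - 6)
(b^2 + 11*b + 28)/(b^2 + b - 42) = (b + 4)/(b - 6)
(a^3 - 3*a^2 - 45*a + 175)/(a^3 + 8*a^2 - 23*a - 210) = (a - 5)/(a + 6)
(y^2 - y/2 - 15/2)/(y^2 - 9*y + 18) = (y + 5/2)/(y - 6)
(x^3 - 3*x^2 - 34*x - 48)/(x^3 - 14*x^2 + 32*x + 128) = (x + 3)/(x - 8)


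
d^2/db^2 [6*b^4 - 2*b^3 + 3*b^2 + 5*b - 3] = 72*b^2 - 12*b + 6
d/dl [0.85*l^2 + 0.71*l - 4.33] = 1.7*l + 0.71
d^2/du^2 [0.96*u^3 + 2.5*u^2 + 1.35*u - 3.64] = 5.76*u + 5.0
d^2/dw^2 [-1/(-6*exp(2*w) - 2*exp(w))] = (-(3*exp(w) + 1)*(12*exp(w) + 1)/2 + (6*exp(w) + 1)^2)*exp(-w)/(3*exp(w) + 1)^3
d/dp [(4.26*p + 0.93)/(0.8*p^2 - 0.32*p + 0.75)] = (-3.408*p^2 - 1.488*p + 3.4926)/(0.64*p^4 - 0.512*p^3 + 1.3024*p^2 - 0.48*p + 0.5625)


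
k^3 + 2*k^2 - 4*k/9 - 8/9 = (k - 2/3)*(k + 2/3)*(k + 2)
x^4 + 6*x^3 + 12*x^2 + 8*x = x*(x + 2)^3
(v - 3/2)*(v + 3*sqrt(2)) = v^2 - 3*v/2 + 3*sqrt(2)*v - 9*sqrt(2)/2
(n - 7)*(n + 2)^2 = n^3 - 3*n^2 - 24*n - 28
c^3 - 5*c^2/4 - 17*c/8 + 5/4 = (c - 2)*(c - 1/2)*(c + 5/4)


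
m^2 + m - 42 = (m - 6)*(m + 7)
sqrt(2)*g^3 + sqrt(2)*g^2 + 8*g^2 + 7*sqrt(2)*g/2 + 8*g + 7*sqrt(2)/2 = (g + 1)*(g + 7*sqrt(2)/2)*(sqrt(2)*g + 1)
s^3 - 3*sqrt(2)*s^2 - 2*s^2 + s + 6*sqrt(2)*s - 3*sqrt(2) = (s - 1)^2*(s - 3*sqrt(2))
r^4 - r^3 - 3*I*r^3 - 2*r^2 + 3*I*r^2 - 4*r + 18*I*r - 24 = (r - 3)*(r + 2)*(r - 4*I)*(r + I)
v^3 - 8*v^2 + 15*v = v*(v - 5)*(v - 3)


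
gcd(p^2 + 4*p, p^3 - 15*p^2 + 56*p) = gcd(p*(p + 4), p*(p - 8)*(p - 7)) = p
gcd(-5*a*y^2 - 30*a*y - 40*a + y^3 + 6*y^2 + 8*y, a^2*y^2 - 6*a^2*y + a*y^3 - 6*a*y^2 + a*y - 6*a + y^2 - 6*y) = 1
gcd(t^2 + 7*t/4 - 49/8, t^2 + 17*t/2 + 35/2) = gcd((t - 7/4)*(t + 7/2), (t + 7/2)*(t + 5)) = t + 7/2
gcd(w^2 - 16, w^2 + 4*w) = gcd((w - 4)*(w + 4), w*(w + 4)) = w + 4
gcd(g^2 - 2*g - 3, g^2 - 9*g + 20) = 1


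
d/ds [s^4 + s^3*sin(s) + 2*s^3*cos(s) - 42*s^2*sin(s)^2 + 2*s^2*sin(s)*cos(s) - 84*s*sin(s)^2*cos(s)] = -2*s^3*sin(s) + s^3*cos(s) + 4*s^3 + 3*s^2*sin(s) - 42*s^2*sin(2*s) + 6*s^2*cos(s) + 2*s^2*cos(2*s) + 21*s*sin(s) + 2*s*sin(2*s) - 63*s*sin(3*s) + 42*s*cos(2*s) - 42*s - 21*cos(s) + 21*cos(3*s)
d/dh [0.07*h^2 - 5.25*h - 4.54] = 0.14*h - 5.25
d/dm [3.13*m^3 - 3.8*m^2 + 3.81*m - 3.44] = 9.39*m^2 - 7.6*m + 3.81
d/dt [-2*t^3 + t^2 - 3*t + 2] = -6*t^2 + 2*t - 3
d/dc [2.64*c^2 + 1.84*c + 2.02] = 5.28*c + 1.84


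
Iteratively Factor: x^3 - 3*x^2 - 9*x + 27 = (x - 3)*(x^2 - 9) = (x - 3)^2*(x + 3)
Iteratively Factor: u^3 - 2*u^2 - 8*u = (u - 4)*(u^2 + 2*u) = (u - 4)*(u + 2)*(u)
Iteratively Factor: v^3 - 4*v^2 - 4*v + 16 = (v - 4)*(v^2 - 4) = (v - 4)*(v + 2)*(v - 2)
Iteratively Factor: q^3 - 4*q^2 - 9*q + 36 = (q - 3)*(q^2 - q - 12) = (q - 3)*(q + 3)*(q - 4)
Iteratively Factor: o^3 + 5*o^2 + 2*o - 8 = (o - 1)*(o^2 + 6*o + 8) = (o - 1)*(o + 2)*(o + 4)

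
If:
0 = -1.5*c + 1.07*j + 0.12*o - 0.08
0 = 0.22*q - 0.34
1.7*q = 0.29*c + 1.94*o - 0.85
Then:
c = 11.9905956112853 - 6.68965517241379*o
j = 16.884012539185 - 9.49017080244924*o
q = 1.55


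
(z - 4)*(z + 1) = z^2 - 3*z - 4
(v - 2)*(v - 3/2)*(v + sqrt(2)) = v^3 - 7*v^2/2 + sqrt(2)*v^2 - 7*sqrt(2)*v/2 + 3*v + 3*sqrt(2)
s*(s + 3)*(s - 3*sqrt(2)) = s^3 - 3*sqrt(2)*s^2 + 3*s^2 - 9*sqrt(2)*s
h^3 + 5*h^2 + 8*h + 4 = (h + 1)*(h + 2)^2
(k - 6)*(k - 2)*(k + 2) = k^3 - 6*k^2 - 4*k + 24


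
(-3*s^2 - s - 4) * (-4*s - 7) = 12*s^3 + 25*s^2 + 23*s + 28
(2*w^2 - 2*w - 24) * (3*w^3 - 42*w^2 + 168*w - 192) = 6*w^5 - 90*w^4 + 348*w^3 + 288*w^2 - 3648*w + 4608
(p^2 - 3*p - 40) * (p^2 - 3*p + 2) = p^4 - 6*p^3 - 29*p^2 + 114*p - 80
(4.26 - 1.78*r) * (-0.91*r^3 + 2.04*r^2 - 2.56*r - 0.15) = 1.6198*r^4 - 7.5078*r^3 + 13.2472*r^2 - 10.6386*r - 0.639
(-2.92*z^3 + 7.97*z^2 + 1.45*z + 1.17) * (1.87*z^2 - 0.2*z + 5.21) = -5.4604*z^5 + 15.4879*z^4 - 14.0957*z^3 + 43.4216*z^2 + 7.3205*z + 6.0957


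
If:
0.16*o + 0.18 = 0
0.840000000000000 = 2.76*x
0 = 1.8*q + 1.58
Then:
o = -1.12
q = -0.88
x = 0.30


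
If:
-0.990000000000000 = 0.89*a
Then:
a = -1.11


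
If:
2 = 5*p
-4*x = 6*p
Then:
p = 2/5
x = -3/5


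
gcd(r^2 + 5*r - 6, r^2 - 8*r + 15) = 1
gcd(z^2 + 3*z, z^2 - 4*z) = z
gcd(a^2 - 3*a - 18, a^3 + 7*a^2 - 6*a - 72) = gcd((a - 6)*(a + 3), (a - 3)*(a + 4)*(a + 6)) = 1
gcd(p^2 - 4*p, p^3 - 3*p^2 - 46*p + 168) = p - 4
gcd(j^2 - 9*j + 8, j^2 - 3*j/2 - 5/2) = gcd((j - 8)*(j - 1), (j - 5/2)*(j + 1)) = 1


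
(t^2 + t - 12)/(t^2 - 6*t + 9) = (t + 4)/(t - 3)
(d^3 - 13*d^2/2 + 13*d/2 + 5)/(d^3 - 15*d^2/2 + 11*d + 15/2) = (d - 2)/(d - 3)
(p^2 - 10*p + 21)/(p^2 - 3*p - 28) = (p - 3)/(p + 4)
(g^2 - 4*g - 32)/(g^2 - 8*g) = (g + 4)/g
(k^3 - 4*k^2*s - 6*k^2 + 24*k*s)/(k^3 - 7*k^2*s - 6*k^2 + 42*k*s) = (-k + 4*s)/(-k + 7*s)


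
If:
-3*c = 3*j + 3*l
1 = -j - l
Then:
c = 1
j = -l - 1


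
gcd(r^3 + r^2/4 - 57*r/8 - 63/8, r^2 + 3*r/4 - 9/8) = r + 3/2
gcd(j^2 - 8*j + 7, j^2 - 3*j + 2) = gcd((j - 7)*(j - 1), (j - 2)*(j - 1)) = j - 1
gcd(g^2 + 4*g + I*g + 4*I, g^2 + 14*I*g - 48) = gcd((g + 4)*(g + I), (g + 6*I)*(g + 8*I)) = 1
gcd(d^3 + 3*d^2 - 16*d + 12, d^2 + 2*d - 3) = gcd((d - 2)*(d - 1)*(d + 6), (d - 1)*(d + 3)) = d - 1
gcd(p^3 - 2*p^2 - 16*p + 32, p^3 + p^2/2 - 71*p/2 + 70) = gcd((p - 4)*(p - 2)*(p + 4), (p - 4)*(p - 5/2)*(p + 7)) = p - 4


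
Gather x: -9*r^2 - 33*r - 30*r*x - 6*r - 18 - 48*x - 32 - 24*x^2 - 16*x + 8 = -9*r^2 - 39*r - 24*x^2 + x*(-30*r - 64) - 42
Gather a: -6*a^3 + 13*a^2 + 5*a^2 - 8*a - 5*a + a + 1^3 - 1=-6*a^3 + 18*a^2 - 12*a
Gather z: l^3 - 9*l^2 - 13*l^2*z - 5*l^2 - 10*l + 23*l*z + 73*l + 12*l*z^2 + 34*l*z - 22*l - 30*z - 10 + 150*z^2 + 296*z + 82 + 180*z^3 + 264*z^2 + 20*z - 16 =l^3 - 14*l^2 + 41*l + 180*z^3 + z^2*(12*l + 414) + z*(-13*l^2 + 57*l + 286) + 56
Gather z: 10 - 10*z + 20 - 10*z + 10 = 40 - 20*z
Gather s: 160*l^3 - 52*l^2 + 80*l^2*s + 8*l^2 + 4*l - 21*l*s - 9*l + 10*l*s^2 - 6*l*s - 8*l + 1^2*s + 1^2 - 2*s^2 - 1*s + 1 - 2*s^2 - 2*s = 160*l^3 - 44*l^2 - 13*l + s^2*(10*l - 4) + s*(80*l^2 - 27*l - 2) + 2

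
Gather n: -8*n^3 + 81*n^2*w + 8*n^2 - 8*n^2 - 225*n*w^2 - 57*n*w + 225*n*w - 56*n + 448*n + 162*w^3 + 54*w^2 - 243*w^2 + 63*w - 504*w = -8*n^3 + 81*n^2*w + n*(-225*w^2 + 168*w + 392) + 162*w^3 - 189*w^2 - 441*w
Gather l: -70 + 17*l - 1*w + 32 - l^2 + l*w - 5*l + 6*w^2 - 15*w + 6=-l^2 + l*(w + 12) + 6*w^2 - 16*w - 32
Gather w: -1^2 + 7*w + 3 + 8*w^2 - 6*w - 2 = 8*w^2 + w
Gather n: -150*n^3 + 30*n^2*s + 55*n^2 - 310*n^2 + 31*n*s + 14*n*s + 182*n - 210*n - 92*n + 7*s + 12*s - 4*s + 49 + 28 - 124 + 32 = -150*n^3 + n^2*(30*s - 255) + n*(45*s - 120) + 15*s - 15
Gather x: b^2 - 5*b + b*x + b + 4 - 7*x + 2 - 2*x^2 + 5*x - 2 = b^2 - 4*b - 2*x^2 + x*(b - 2) + 4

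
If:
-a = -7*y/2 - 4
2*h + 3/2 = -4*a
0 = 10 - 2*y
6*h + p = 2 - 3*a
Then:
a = 43/2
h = -175/4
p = 200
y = 5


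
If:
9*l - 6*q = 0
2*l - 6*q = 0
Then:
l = 0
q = 0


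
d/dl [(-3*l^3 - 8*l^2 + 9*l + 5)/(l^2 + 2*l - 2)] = (-3*l^4 - 12*l^3 - 7*l^2 + 22*l - 28)/(l^4 + 4*l^3 - 8*l + 4)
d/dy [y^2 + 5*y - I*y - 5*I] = 2*y + 5 - I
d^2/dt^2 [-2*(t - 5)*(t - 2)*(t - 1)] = 32 - 12*t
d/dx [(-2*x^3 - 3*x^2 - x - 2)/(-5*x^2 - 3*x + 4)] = 2*(5*x^4 + 6*x^3 - 10*x^2 - 22*x - 5)/(25*x^4 + 30*x^3 - 31*x^2 - 24*x + 16)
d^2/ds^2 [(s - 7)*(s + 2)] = 2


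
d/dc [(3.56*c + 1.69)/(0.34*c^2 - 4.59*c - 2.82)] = (1.2104*c^2 - 16.3404*c - (0.68*c - 4.59)*(3.56*c + 1.69) - 10.0392)/(-0.34*c^2 + 4.59*c + 2.82)^2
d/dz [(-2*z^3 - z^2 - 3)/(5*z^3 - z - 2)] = (2*z*(3*z + 1)*(-5*z^3 + z + 2) + (15*z^2 - 1)*(2*z^3 + z^2 + 3))/(-5*z^3 + z + 2)^2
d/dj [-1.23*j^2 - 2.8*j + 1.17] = -2.46*j - 2.8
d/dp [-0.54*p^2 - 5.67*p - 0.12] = -1.08*p - 5.67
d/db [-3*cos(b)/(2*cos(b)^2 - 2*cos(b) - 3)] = 3*(2*sin(b)^2 - 5)*sin(b)/(2*cos(b) - cos(2*b) + 2)^2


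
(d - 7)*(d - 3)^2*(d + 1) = d^4 - 12*d^3 + 38*d^2 - 12*d - 63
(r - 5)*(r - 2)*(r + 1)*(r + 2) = r^4 - 4*r^3 - 9*r^2 + 16*r + 20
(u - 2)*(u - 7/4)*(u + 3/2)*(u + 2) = u^4 - u^3/4 - 53*u^2/8 + u + 21/2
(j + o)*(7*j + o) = 7*j^2 + 8*j*o + o^2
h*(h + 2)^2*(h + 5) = h^4 + 9*h^3 + 24*h^2 + 20*h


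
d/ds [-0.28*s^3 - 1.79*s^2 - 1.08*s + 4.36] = -0.84*s^2 - 3.58*s - 1.08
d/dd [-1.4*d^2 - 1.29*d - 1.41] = -2.8*d - 1.29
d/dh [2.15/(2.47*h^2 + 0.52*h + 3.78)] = (-10.621*h - 1.118)/(2.47*h^2 + 0.52*h + 3.78)^2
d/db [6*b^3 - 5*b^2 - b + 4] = 18*b^2 - 10*b - 1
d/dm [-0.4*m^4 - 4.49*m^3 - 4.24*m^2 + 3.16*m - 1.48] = -1.6*m^3 - 13.47*m^2 - 8.48*m + 3.16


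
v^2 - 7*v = v*(v - 7)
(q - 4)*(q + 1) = q^2 - 3*q - 4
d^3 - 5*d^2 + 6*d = d*(d - 3)*(d - 2)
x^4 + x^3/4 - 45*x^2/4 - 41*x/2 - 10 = (x - 4)*(x + 1)*(x + 5/4)*(x + 2)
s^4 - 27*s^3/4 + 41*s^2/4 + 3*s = s*(s - 4)*(s - 3)*(s + 1/4)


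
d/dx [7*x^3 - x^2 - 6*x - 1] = 21*x^2 - 2*x - 6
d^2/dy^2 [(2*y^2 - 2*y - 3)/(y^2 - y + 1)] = 30*y*(1 - y)/(y^6 - 3*y^5 + 6*y^4 - 7*y^3 + 6*y^2 - 3*y + 1)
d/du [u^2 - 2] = 2*u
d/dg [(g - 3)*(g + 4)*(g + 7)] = 3*g^2 + 16*g - 5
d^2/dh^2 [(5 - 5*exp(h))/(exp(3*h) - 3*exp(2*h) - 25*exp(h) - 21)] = (-20*exp(6*h) + 90*exp(5*h) - 710*exp(4*h) - 1060*exp(3*h) + 3960*exp(2*h) + 4490*exp(h) - 4830)*exp(h)/(exp(9*h) - 9*exp(8*h) - 48*exp(7*h) + 360*exp(6*h) + 1578*exp(5*h) - 3042*exp(4*h) - 23752*exp(3*h) - 43344*exp(2*h) - 33075*exp(h) - 9261)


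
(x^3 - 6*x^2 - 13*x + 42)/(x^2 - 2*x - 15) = (x^2 - 9*x + 14)/(x - 5)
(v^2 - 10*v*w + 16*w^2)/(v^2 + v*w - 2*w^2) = (v^2 - 10*v*w + 16*w^2)/(v^2 + v*w - 2*w^2)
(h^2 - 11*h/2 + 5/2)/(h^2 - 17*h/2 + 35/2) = (2*h - 1)/(2*h - 7)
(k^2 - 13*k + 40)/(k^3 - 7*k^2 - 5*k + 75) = (k - 8)/(k^2 - 2*k - 15)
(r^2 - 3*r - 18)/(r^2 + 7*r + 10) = (r^2 - 3*r - 18)/(r^2 + 7*r + 10)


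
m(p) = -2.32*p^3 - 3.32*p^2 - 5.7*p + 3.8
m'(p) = -6.96*p^2 - 6.64*p - 5.7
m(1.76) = -29.16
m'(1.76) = -38.95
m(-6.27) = 480.88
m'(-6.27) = -237.68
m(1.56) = -21.98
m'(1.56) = -33.00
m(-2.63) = 38.03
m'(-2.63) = -36.38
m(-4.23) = 144.10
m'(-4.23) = -102.15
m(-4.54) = 178.35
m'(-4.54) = -119.01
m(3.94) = -212.09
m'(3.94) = -139.91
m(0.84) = -4.71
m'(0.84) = -16.19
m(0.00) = 3.80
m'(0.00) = -5.70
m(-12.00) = 3603.08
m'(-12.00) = -928.26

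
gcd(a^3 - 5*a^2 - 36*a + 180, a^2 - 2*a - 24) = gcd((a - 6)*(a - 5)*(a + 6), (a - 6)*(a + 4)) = a - 6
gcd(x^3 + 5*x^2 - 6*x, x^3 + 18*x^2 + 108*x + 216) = x + 6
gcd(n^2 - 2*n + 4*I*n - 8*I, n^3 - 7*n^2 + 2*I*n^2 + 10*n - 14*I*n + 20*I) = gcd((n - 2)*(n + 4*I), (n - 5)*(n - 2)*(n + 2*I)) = n - 2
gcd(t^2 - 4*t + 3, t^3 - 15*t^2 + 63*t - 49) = t - 1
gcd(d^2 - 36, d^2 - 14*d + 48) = d - 6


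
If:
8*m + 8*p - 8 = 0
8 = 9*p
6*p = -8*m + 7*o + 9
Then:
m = 1/9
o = -25/63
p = 8/9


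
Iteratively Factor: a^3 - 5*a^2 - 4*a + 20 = (a - 2)*(a^2 - 3*a - 10) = (a - 2)*(a + 2)*(a - 5)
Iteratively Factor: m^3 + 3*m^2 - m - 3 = (m - 1)*(m^2 + 4*m + 3) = (m - 1)*(m + 1)*(m + 3)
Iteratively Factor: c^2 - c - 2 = (c - 2)*(c + 1)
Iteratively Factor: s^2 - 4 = (s + 2)*(s - 2)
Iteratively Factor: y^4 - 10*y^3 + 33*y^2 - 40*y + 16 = (y - 1)*(y^3 - 9*y^2 + 24*y - 16) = (y - 1)^2*(y^2 - 8*y + 16) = (y - 4)*(y - 1)^2*(y - 4)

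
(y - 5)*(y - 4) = y^2 - 9*y + 20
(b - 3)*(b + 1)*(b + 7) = b^3 + 5*b^2 - 17*b - 21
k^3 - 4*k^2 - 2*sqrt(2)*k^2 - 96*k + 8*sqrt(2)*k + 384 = (k - 4)*(k - 8*sqrt(2))*(k + 6*sqrt(2))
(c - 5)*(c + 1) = c^2 - 4*c - 5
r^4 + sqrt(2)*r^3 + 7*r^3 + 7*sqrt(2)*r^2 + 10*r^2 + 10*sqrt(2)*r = r*(r + 2)*(r + 5)*(r + sqrt(2))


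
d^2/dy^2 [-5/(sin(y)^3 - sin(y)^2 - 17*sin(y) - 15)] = 5*(9*sin(y)^5 - 20*sin(y)^4 - 22*sin(y)^3 + 224*sin(y)^2 + 101*sin(y) - 548)/((sin(y) - 5)^3*(sin(y) + 1)^2*(sin(y) + 3)^3)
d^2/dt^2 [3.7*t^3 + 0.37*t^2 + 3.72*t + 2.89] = 22.2*t + 0.74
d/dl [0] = 0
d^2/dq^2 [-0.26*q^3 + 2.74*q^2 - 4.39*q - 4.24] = 5.48 - 1.56*q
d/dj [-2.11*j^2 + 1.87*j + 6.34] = 1.87 - 4.22*j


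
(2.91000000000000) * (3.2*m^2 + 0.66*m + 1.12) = 9.312*m^2 + 1.9206*m + 3.2592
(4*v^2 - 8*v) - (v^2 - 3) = 3*v^2 - 8*v + 3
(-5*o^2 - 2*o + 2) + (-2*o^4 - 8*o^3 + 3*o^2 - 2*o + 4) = -2*o^4 - 8*o^3 - 2*o^2 - 4*o + 6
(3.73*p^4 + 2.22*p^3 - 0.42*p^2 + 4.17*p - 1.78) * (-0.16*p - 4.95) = -0.5968*p^5 - 18.8187*p^4 - 10.9218*p^3 + 1.4118*p^2 - 20.3567*p + 8.811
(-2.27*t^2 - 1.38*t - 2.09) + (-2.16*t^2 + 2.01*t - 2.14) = -4.43*t^2 + 0.63*t - 4.23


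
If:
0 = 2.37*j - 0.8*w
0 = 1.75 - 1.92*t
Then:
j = 0.337552742616034*w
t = 0.91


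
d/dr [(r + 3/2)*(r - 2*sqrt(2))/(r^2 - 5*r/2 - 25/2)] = (-(r - 2*sqrt(2))*(2*r + 3)*(4*r - 5) + (-4*r - 3 + 4*sqrt(2))*(-2*r^2 + 5*r + 25))/(-2*r^2 + 5*r + 25)^2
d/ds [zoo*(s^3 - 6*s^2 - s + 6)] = zoo*(s^2 + s + 1)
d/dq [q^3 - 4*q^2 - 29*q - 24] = 3*q^2 - 8*q - 29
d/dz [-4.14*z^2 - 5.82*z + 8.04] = -8.28*z - 5.82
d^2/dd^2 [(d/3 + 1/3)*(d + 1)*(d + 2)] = 2*d + 8/3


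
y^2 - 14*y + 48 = (y - 8)*(y - 6)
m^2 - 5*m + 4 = (m - 4)*(m - 1)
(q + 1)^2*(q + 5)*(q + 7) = q^4 + 14*q^3 + 60*q^2 + 82*q + 35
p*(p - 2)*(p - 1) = p^3 - 3*p^2 + 2*p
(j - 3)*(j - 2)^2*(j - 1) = j^4 - 8*j^3 + 23*j^2 - 28*j + 12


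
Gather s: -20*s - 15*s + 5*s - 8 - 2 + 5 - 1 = -30*s - 6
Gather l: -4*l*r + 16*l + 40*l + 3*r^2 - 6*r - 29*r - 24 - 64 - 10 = l*(56 - 4*r) + 3*r^2 - 35*r - 98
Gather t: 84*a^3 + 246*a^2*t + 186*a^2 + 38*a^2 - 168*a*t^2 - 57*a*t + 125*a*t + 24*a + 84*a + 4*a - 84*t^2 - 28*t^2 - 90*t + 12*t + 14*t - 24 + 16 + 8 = 84*a^3 + 224*a^2 + 112*a + t^2*(-168*a - 112) + t*(246*a^2 + 68*a - 64)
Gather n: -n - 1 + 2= 1 - n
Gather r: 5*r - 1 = 5*r - 1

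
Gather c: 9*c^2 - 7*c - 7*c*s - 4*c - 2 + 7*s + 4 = 9*c^2 + c*(-7*s - 11) + 7*s + 2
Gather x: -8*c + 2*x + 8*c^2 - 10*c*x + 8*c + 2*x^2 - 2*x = 8*c^2 - 10*c*x + 2*x^2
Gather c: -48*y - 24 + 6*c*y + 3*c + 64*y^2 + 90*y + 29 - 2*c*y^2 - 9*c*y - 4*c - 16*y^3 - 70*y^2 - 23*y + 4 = c*(-2*y^2 - 3*y - 1) - 16*y^3 - 6*y^2 + 19*y + 9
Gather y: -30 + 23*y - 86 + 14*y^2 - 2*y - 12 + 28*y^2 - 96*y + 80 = 42*y^2 - 75*y - 48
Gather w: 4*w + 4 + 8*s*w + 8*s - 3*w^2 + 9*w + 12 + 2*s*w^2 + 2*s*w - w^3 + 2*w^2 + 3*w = 8*s - w^3 + w^2*(2*s - 1) + w*(10*s + 16) + 16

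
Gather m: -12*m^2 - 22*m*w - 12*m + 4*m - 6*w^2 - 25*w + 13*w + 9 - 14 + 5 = -12*m^2 + m*(-22*w - 8) - 6*w^2 - 12*w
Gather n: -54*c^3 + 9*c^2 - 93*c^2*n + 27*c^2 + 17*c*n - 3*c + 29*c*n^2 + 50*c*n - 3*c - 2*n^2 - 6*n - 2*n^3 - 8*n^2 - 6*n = -54*c^3 + 36*c^2 - 6*c - 2*n^3 + n^2*(29*c - 10) + n*(-93*c^2 + 67*c - 12)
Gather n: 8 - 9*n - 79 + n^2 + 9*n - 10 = n^2 - 81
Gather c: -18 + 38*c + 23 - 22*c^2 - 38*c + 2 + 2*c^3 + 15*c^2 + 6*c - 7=2*c^3 - 7*c^2 + 6*c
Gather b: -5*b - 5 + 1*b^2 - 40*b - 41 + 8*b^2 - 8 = 9*b^2 - 45*b - 54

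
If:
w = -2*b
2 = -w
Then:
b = 1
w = -2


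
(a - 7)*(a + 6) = a^2 - a - 42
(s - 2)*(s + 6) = s^2 + 4*s - 12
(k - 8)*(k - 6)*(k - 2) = k^3 - 16*k^2 + 76*k - 96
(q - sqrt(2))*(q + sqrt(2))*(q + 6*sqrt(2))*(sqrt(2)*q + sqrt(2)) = sqrt(2)*q^4 + sqrt(2)*q^3 + 12*q^3 - 2*sqrt(2)*q^2 + 12*q^2 - 24*q - 2*sqrt(2)*q - 24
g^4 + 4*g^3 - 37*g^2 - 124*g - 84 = (g - 6)*(g + 1)*(g + 2)*(g + 7)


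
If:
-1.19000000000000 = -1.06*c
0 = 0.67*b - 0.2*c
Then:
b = 0.34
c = 1.12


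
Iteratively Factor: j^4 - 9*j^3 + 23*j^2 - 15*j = (j - 5)*(j^3 - 4*j^2 + 3*j) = (j - 5)*(j - 3)*(j^2 - j) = j*(j - 5)*(j - 3)*(j - 1)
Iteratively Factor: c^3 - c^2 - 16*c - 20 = (c + 2)*(c^2 - 3*c - 10) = (c + 2)^2*(c - 5)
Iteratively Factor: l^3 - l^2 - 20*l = (l + 4)*(l^2 - 5*l) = (l - 5)*(l + 4)*(l)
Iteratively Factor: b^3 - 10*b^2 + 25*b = (b)*(b^2 - 10*b + 25) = b*(b - 5)*(b - 5)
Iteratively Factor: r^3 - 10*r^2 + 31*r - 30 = (r - 3)*(r^2 - 7*r + 10) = (r - 5)*(r - 3)*(r - 2)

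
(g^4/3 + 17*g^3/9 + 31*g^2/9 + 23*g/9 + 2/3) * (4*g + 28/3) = 4*g^5/3 + 32*g^4/3 + 848*g^3/27 + 1144*g^2/27 + 716*g/27 + 56/9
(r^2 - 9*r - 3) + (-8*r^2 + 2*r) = -7*r^2 - 7*r - 3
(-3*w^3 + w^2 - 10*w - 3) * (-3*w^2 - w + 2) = 9*w^5 + 23*w^3 + 21*w^2 - 17*w - 6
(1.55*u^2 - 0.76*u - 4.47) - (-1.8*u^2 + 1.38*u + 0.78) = 3.35*u^2 - 2.14*u - 5.25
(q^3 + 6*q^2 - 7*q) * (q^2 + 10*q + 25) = q^5 + 16*q^4 + 78*q^3 + 80*q^2 - 175*q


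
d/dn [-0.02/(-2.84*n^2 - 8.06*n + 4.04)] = (-0.1136*n - 0.1612)/(2.84*n^2 + 8.06*n - 4.04)^2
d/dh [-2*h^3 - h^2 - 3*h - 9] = -6*h^2 - 2*h - 3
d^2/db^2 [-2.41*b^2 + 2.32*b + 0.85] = -4.82000000000000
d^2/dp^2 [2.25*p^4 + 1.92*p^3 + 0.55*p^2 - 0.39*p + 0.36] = 27.0*p^2 + 11.52*p + 1.1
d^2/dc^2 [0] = 0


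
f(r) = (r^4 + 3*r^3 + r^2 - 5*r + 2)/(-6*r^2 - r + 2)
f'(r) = (12*r + 1)*(r^4 + 3*r^3 + r^2 - 5*r + 2)/(-6*r^2 - r + 2)^2 + (4*r^3 + 9*r^2 + 2*r - 5)/(-6*r^2 - r + 2)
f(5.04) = -6.64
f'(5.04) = -2.17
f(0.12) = 0.79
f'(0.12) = -1.50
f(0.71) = -0.16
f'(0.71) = -0.48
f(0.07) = 0.87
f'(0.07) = -1.69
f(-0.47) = 3.76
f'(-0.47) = -19.07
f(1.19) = -0.59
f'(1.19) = -1.02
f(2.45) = -2.08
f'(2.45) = -1.36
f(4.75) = -6.02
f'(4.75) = -2.08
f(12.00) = -29.76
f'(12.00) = -4.48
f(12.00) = -29.76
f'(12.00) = -4.48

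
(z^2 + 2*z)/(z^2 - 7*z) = (z + 2)/(z - 7)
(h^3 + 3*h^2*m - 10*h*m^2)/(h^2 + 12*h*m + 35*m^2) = h*(h - 2*m)/(h + 7*m)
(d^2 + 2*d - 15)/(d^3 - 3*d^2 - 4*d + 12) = (d + 5)/(d^2 - 4)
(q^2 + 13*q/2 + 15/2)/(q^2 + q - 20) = (q + 3/2)/(q - 4)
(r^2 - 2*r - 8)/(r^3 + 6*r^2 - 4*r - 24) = (r - 4)/(r^2 + 4*r - 12)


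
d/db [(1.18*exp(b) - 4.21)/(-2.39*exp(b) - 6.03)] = -17.1773*exp(b)/(2.39*exp(b) + 6.03)^2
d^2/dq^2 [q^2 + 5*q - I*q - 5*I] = 2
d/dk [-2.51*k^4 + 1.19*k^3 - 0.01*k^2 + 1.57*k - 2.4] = -10.04*k^3 + 3.57*k^2 - 0.02*k + 1.57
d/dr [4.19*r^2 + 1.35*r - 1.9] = 8.38*r + 1.35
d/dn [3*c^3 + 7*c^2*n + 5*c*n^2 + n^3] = 7*c^2 + 10*c*n + 3*n^2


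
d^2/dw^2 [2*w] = 0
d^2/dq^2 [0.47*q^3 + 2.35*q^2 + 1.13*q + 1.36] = 2.82*q + 4.7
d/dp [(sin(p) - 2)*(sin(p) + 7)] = (2*sin(p) + 5)*cos(p)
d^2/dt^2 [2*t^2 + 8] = 4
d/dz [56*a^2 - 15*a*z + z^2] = -15*a + 2*z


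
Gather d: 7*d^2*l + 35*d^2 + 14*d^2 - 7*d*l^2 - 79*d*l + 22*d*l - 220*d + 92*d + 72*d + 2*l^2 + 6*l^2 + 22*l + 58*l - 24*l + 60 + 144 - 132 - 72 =d^2*(7*l + 49) + d*(-7*l^2 - 57*l - 56) + 8*l^2 + 56*l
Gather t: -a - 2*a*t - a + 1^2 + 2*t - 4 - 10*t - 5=-2*a + t*(-2*a - 8) - 8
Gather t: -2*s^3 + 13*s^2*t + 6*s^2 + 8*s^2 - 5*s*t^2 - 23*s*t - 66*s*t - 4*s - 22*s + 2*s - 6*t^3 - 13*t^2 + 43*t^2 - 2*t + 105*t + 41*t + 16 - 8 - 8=-2*s^3 + 14*s^2 - 24*s - 6*t^3 + t^2*(30 - 5*s) + t*(13*s^2 - 89*s + 144)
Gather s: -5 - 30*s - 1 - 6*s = -36*s - 6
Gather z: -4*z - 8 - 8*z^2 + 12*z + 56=-8*z^2 + 8*z + 48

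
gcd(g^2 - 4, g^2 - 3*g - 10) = g + 2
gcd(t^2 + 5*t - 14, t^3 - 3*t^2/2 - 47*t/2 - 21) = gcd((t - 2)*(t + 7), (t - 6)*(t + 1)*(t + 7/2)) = 1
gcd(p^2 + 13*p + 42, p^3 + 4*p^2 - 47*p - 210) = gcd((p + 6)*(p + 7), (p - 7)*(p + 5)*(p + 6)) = p + 6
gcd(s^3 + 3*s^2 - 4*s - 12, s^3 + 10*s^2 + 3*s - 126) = 1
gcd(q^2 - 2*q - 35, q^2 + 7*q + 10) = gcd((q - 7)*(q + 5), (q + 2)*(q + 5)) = q + 5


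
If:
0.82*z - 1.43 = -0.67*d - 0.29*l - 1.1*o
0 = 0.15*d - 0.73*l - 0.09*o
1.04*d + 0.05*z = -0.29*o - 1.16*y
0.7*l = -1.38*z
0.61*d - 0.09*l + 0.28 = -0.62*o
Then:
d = -4.80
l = -1.48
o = 4.05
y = 3.25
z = 0.75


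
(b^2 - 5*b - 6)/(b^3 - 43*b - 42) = (b - 6)/(b^2 - b - 42)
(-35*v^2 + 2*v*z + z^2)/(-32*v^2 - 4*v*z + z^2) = (35*v^2 - 2*v*z - z^2)/(32*v^2 + 4*v*z - z^2)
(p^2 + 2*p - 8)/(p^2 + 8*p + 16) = (p - 2)/(p + 4)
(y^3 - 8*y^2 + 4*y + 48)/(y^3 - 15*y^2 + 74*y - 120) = (y + 2)/(y - 5)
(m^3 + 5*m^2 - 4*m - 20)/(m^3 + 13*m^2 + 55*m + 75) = (m^2 - 4)/(m^2 + 8*m + 15)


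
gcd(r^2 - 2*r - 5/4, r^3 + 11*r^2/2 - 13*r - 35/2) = r - 5/2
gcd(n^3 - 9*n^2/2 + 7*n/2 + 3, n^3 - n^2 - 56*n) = 1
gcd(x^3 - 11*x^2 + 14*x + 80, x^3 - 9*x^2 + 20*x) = x - 5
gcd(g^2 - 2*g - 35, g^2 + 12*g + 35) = g + 5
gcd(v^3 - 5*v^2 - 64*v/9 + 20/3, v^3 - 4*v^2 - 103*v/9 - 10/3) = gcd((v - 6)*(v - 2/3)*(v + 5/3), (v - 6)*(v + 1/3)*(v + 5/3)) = v^2 - 13*v/3 - 10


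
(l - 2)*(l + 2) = l^2 - 4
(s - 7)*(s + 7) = s^2 - 49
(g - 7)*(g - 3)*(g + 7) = g^3 - 3*g^2 - 49*g + 147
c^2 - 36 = (c - 6)*(c + 6)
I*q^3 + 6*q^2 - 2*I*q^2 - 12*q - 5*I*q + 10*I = (q - 2)*(q - 5*I)*(I*q + 1)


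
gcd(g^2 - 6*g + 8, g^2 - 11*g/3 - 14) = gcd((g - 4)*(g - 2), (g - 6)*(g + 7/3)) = 1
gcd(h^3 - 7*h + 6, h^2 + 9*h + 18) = h + 3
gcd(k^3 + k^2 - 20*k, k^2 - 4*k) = k^2 - 4*k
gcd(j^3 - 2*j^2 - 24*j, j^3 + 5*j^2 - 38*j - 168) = j^2 - 2*j - 24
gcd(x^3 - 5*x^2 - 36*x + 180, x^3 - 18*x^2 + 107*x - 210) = x^2 - 11*x + 30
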